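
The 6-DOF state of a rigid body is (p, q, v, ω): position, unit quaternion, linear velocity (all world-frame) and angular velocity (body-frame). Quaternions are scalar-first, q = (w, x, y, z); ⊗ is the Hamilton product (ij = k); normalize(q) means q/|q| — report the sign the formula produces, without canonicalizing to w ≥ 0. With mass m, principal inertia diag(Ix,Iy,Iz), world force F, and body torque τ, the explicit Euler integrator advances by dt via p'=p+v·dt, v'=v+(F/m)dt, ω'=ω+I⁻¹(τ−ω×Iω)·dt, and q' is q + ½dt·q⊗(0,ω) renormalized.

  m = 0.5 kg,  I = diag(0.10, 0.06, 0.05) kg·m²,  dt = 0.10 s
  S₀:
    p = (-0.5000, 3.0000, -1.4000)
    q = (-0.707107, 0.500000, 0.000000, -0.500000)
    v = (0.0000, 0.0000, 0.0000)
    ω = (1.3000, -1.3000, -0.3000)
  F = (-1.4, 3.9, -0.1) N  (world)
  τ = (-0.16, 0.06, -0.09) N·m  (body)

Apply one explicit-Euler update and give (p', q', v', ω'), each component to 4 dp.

linear accel F/m = (-2.8000, 7.8000, -0.2000)
new position p' = (-0.5000, 3.0000, -1.4000)
v' = v + a·dt = (-0.2800, 0.7800, -0.0200)
precession coupling ω×(Iω) = (-0.0039, -0.0195, 0.0676)
(τ − ω×Iω)/I = (-1.5610, 1.3250, -3.1520)
new body rate ω' = (1.1439, -1.1675, -0.6152)
q⊗(0,ω) = (-0.8000000, -1.5692391, 0.4192391, -0.4378679)
q' = normalize(q + ½dt·q⊗(0,ω)) = (-0.7439, 0.4197, 0.0209, -0.5196)

p' = (-0.5000, 3.0000, -1.4000)
q' = (-0.7439, 0.4197, 0.0209, -0.5196)
v' = (-0.2800, 0.7800, -0.0200)
ω' = (1.1439, -1.1675, -0.6152)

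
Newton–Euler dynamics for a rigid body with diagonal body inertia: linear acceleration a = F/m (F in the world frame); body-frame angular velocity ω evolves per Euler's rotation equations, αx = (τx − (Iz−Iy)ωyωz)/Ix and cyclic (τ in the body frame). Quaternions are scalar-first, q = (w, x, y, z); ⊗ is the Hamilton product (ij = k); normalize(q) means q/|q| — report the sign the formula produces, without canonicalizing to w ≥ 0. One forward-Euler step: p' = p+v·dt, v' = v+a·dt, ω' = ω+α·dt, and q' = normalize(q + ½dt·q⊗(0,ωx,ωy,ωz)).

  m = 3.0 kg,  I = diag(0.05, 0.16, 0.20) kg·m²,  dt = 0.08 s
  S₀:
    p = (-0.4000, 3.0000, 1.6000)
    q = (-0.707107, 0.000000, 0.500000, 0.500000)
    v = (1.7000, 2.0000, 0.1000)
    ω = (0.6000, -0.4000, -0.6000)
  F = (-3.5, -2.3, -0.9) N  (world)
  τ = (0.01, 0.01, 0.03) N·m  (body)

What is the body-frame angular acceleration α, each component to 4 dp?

α = (0.0080, -0.2750, 0.2820)

precession coupling ω×(Iω) = (0.0096, 0.0540, -0.0264)
α = I⁻¹(τ − ω×Iω) = (0.0080, -0.2750, 0.2820)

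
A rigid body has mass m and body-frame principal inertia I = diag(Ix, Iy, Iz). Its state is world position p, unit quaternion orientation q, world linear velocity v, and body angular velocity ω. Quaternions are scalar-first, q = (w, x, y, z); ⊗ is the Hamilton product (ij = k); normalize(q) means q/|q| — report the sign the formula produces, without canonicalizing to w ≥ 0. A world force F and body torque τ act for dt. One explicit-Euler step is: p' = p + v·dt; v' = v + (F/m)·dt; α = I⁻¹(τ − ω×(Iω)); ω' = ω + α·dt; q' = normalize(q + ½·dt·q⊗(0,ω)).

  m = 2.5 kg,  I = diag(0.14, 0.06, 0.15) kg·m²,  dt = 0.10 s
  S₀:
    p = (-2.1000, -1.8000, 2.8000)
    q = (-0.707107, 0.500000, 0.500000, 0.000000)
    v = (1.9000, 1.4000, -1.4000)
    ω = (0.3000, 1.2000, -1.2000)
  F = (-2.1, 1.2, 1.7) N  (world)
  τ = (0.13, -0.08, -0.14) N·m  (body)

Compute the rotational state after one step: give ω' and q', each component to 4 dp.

precession coupling ω×(Iω) = (-0.1296, 0.0036, -0.0288)
(τ − ω×Iω)/I = (1.8543, -1.3933, -0.7413)
ω + α·dt = (0.4854, 1.0607, -1.2741)
q⊗(0,ω) = (-0.7500000, -0.8121321, -0.2485284, 1.2985284)
q' = normalize(q + ½dt·q⊗(0,ω)) = (-0.7419, 0.4577, 0.4858, 0.0647)

ω' = (0.4854, 1.0607, -1.2741)
q' = (-0.7419, 0.4577, 0.4858, 0.0647)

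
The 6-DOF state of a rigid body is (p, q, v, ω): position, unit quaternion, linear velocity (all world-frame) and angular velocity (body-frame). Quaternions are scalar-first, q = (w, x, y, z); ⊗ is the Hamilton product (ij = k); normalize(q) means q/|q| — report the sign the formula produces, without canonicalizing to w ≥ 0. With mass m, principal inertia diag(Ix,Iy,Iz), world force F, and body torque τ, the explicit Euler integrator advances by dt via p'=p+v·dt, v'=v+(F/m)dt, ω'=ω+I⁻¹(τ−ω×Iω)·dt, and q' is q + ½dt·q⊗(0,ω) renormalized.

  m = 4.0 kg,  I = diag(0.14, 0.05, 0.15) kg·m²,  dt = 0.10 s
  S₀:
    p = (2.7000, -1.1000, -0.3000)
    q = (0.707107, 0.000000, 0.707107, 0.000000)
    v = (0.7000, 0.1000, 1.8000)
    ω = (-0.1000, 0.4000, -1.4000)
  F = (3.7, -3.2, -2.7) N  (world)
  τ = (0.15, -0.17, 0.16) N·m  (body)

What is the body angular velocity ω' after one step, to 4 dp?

angular accel α = (1.4714, -3.3720, 1.0427)
ω + α·dt = (0.0471, 0.0628, -1.2957)

ω' = (0.0471, 0.0628, -1.2957)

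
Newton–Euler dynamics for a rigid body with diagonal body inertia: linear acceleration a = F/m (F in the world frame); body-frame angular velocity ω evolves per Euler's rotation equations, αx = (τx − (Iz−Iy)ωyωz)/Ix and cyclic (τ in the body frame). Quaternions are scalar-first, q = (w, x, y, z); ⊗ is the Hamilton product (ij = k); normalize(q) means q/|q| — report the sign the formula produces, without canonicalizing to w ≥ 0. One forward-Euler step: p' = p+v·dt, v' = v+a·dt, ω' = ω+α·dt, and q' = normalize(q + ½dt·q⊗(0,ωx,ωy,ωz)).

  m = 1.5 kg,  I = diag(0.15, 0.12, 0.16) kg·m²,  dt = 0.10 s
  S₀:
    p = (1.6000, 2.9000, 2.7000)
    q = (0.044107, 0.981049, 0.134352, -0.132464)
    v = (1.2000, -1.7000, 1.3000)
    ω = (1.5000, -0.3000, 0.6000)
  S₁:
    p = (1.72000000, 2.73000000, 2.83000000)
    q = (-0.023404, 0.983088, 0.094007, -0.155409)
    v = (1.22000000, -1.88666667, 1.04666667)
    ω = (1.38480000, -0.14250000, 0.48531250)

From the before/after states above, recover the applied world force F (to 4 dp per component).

Δv = v₁−v₀ = (0.02000000, -0.18666667, -0.25333333)
applied force F = (0.3000, -2.8000, -3.8000)

F = (0.3000, -2.8000, -3.8000)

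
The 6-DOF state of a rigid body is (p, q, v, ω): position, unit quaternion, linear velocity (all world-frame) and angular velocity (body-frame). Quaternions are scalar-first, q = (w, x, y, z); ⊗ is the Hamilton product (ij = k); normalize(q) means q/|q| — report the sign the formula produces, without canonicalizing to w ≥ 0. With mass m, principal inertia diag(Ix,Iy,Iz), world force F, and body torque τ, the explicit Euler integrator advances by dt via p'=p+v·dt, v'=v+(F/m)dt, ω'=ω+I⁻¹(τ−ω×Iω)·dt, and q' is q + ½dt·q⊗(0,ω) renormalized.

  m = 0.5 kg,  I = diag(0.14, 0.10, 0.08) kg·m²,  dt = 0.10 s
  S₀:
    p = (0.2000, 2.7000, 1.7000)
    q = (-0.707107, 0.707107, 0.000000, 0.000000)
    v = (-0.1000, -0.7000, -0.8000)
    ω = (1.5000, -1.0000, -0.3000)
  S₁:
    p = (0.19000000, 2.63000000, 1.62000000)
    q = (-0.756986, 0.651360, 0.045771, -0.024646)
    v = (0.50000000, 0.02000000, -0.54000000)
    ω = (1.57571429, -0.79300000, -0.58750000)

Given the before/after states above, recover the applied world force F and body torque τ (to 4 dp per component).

F = (3.0000, 3.6000, 1.3000)
τ = (0.1000, 0.1800, -0.1700)

v₁ − v₀ = (0.60000000, 0.72000000, 0.26000000)
m·(v₁−v₀)/dt = (3.0000, 3.6000, 1.3000)
ω₁ − ω₀ = (0.07571429, 0.20700000, -0.28750000)
precession coupling = (-0.0060, -0.0270, 0.0600)
τ = I·(Δω/dt) + ω₀×(Iω₀) = (0.1000, 0.1800, -0.1700)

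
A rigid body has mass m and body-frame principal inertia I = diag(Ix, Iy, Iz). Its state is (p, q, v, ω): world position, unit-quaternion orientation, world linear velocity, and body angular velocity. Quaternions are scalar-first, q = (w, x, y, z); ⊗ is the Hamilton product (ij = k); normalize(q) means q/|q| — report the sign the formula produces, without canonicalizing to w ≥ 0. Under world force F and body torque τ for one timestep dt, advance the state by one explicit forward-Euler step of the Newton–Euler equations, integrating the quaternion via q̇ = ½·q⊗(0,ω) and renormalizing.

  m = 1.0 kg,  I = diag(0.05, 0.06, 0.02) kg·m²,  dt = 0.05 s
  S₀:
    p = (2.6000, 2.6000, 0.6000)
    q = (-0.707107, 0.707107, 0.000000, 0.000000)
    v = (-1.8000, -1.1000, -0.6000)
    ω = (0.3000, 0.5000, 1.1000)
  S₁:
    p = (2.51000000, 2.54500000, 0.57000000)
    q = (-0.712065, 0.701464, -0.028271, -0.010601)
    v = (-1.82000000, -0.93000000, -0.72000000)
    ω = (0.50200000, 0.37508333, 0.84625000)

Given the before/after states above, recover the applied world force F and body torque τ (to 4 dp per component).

Δv = v₁−v₀ = (-0.02000000, 0.17000000, -0.12000000)
applied force F = (-0.4000, 3.4000, -2.4000)
ω₁ − ω₀ = (0.20200000, -0.12491667, -0.25375000)
gyro term ω₀×Iω₀ = (-0.0220, 0.0099, 0.0015)
τ = I·(Δω/dt) + ω₀×(Iω₀) = (0.1800, -0.1400, -0.1000)

F = (-0.4000, 3.4000, -2.4000)
τ = (0.1800, -0.1400, -0.1000)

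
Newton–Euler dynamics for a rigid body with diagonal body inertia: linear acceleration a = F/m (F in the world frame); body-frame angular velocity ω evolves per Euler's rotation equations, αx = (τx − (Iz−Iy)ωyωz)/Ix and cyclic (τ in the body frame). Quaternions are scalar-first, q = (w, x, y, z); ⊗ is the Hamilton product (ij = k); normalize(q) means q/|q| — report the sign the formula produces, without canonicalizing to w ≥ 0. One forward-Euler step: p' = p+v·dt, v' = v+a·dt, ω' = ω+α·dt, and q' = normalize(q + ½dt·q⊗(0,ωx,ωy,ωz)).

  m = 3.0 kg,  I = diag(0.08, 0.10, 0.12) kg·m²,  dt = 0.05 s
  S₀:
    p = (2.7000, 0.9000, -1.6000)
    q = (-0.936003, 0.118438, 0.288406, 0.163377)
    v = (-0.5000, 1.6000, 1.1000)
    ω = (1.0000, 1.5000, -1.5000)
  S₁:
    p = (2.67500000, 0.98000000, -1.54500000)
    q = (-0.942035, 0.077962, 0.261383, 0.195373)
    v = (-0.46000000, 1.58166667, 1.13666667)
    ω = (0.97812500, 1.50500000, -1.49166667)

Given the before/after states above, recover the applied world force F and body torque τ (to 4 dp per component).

F = (2.4000, -1.1000, 2.2000)
τ = (-0.0800, 0.0700, 0.0500)

v₁ − v₀ = (0.04000000, -0.01833333, 0.03666667)
m·(v₁−v₀)/dt = (2.4000, -1.1000, 2.2000)
rate change Δω = (-0.02187500, 0.00500000, 0.00833333)
τ = I·(Δω/dt) + ω₀×(Iω₀) = (-0.0800, 0.0700, 0.0500)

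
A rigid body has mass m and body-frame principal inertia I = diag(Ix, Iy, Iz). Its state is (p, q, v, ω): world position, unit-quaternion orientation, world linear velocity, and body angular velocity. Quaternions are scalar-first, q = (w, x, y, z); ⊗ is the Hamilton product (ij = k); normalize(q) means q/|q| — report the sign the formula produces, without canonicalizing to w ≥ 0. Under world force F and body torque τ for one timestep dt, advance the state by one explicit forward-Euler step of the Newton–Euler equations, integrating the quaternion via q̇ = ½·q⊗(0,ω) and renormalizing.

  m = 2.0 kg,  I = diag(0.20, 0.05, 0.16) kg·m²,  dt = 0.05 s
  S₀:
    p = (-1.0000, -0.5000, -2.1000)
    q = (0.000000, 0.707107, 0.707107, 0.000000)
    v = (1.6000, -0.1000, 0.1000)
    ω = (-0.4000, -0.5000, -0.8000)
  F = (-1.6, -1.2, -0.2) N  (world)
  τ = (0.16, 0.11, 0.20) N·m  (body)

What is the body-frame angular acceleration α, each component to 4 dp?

gyro term ω×Iω = (0.0440, 0.0128, -0.0300)
(τ − ω×Iω)/I = (0.5800, 1.9440, 1.4375)

α = (0.5800, 1.9440, 1.4375)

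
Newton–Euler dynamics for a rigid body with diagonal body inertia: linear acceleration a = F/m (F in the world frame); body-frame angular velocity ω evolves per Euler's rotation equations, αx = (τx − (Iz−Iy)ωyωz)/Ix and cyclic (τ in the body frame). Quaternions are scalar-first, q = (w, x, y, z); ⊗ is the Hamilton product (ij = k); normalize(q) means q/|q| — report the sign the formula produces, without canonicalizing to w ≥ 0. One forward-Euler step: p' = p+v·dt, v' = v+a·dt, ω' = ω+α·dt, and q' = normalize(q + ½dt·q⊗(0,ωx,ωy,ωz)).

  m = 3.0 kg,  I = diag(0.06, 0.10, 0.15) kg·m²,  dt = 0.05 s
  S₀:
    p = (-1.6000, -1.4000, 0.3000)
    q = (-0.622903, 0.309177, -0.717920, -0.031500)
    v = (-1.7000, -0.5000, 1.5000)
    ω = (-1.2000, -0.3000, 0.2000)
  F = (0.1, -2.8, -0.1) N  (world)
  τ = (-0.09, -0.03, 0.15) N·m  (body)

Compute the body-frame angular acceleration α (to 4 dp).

ω×(Iω) gyroscopic = (-0.0030, 0.0216, 0.0144)
(τ − ω×Iω)/I = (-1.4500, -0.5160, 0.9040)

α = (-1.4500, -0.5160, 0.9040)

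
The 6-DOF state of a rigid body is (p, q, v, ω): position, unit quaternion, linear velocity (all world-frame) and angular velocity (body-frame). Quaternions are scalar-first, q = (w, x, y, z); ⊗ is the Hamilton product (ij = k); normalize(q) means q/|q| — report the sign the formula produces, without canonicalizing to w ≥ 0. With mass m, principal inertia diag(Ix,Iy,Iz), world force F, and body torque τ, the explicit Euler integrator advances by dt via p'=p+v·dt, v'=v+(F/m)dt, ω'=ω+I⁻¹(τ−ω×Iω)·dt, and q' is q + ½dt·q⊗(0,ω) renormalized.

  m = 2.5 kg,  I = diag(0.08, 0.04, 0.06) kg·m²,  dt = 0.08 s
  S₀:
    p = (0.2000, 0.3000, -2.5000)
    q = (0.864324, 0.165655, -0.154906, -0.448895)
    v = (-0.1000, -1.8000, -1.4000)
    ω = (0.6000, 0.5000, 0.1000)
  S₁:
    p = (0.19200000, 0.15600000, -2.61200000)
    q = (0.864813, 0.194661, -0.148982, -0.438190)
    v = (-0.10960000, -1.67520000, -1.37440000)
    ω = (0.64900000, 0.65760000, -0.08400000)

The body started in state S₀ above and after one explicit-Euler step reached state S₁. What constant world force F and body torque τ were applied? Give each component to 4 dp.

v₁ − v₀ = (-0.00960000, 0.12480000, 0.02560000)
F = m·Δv/dt = (-0.3000, 3.9000, 0.8000)
rate change Δω = (0.04900000, 0.15760000, -0.18400000)
ω₀×(Iω₀) = (0.0010, 0.0012, -0.0120)
applied torque τ = (0.0500, 0.0800, -0.1500)

F = (-0.3000, 3.9000, 0.8000)
τ = (0.0500, 0.0800, -0.1500)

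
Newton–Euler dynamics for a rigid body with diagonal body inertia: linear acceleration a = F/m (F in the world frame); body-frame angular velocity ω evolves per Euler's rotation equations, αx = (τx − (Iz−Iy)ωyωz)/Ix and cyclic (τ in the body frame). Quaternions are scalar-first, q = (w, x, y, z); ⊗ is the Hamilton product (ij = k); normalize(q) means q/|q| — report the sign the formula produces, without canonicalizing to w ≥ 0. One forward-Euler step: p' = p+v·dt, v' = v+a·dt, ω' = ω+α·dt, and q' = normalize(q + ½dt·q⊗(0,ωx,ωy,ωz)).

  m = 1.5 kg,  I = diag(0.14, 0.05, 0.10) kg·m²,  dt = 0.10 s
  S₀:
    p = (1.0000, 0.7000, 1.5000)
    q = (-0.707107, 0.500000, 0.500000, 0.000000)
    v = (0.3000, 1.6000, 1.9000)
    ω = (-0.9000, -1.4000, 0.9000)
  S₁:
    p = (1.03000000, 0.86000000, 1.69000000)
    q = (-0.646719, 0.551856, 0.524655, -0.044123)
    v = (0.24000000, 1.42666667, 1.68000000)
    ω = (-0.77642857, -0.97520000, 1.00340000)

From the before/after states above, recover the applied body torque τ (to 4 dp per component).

τ = (0.1100, 0.1800, -0.0100)

rate change Δω = (0.12357143, 0.42480000, 0.10340000)
τ = I·(Δω/dt) + ω₀×(Iω₀) = (0.1100, 0.1800, -0.0100)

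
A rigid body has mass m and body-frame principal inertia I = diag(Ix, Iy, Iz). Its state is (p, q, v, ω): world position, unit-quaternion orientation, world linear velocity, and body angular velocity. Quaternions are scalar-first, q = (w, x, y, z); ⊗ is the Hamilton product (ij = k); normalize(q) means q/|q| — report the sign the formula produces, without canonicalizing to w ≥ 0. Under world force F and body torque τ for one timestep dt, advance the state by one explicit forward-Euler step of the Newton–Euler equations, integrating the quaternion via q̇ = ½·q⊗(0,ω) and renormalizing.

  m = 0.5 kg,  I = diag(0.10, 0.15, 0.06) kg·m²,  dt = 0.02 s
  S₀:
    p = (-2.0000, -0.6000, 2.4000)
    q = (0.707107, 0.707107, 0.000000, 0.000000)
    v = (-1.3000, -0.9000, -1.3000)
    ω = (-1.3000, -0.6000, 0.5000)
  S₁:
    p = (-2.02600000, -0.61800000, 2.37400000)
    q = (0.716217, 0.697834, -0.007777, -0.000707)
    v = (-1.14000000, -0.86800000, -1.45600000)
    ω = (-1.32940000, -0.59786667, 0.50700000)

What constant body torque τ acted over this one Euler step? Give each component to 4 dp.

Δω = ω₁−ω₀ = (-0.02940000, 0.00213333, 0.00700000)
ω₀×(Iω₀) = (0.0270, -0.0260, 0.0390)
I·α + gyro = (-0.1200, -0.0100, 0.0600)

τ = (-0.1200, -0.0100, 0.0600)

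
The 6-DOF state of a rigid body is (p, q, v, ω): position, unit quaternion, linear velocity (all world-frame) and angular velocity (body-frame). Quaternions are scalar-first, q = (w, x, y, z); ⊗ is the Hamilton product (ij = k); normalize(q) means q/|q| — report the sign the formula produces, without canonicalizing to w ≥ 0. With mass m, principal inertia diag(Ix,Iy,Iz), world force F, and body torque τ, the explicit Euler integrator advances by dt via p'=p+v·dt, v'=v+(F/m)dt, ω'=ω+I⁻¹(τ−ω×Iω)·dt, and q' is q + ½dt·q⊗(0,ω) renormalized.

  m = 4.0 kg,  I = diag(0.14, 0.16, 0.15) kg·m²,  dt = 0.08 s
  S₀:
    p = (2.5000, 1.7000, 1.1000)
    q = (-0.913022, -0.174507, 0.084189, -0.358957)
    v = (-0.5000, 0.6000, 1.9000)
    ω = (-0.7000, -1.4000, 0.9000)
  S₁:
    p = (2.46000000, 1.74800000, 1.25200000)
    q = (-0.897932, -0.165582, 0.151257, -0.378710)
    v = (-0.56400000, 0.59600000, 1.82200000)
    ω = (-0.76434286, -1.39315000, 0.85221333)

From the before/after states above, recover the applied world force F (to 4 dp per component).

velocity change Δv = (-0.06400000, -0.00400000, -0.07800000)
applied force F = (-3.2000, -0.2000, -3.9000)

F = (-3.2000, -0.2000, -3.9000)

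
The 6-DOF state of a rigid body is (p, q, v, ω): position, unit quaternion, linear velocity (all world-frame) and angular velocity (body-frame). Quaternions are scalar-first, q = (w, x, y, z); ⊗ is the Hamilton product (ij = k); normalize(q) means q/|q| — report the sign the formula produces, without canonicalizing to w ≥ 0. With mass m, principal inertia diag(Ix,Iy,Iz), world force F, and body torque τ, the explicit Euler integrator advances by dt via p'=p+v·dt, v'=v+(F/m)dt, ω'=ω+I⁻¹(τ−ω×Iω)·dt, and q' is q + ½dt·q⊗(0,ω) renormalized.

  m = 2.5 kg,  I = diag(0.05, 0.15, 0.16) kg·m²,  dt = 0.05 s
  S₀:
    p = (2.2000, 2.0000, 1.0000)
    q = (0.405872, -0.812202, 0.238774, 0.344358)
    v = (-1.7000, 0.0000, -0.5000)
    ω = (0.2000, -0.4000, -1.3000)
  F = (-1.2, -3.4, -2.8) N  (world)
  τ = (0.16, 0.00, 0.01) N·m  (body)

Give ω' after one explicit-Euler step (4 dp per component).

(τ − ω×Iω)/I = (3.0960, -0.1907, 0.1125)
new body rate ω' = (0.3548, -0.4095, -1.2944)

ω' = (0.3548, -0.4095, -1.2944)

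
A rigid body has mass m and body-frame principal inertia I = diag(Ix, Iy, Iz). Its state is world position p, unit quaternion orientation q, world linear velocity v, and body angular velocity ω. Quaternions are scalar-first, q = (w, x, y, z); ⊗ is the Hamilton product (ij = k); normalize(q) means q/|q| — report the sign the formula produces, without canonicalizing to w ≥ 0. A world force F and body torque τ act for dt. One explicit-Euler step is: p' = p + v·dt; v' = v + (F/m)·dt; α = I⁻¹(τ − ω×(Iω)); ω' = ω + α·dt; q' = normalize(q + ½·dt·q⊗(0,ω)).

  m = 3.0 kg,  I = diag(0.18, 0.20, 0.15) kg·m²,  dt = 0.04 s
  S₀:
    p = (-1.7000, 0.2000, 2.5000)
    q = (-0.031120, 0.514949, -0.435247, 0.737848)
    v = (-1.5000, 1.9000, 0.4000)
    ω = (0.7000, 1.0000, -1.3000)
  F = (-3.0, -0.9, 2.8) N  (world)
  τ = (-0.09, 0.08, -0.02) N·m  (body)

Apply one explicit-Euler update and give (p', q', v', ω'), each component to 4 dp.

a = F/m = (-1.0000, -0.3000, 0.9333)
new position p' = (-1.7600, 0.2760, 2.5160)
new velocity v' = (-1.5400, 1.8880, 0.4373)
(τ − ω×Iω)/I = (-0.8611, 0.5365, -0.2267)
ω' = ω + α·dt = (0.6656, 1.0215, -1.3091)
q⊗(0,ω) = (1.0339851, -0.1938109, 1.1548073, 0.8600779)
updated quaternion q' = (-0.0104, 0.5107, -0.4119, 0.7546)

p' = (-1.7600, 0.2760, 2.5160)
q' = (-0.0104, 0.5107, -0.4119, 0.7546)
v' = (-1.5400, 1.8880, 0.4373)
ω' = (0.6656, 1.0215, -1.3091)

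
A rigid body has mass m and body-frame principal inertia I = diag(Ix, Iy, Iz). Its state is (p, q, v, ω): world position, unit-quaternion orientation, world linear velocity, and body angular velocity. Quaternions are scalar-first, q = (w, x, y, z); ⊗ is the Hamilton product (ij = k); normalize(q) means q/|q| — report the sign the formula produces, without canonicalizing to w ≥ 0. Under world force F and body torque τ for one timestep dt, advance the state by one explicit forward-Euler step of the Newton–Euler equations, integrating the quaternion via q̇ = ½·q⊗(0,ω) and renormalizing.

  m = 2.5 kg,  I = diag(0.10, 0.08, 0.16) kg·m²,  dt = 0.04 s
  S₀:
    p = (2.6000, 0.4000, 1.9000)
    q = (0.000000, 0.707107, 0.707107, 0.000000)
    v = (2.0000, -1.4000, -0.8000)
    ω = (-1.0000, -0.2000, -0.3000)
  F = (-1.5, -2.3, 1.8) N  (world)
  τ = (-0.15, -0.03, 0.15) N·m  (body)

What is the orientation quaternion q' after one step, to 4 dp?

q⊗(0,ω) = (0.8485284, -0.2121321, 0.2121321, 0.5656856)
updated quaternion q' = (0.0170, 0.7027, 0.7112, 0.0113)

q' = (0.0170, 0.7027, 0.7112, 0.0113)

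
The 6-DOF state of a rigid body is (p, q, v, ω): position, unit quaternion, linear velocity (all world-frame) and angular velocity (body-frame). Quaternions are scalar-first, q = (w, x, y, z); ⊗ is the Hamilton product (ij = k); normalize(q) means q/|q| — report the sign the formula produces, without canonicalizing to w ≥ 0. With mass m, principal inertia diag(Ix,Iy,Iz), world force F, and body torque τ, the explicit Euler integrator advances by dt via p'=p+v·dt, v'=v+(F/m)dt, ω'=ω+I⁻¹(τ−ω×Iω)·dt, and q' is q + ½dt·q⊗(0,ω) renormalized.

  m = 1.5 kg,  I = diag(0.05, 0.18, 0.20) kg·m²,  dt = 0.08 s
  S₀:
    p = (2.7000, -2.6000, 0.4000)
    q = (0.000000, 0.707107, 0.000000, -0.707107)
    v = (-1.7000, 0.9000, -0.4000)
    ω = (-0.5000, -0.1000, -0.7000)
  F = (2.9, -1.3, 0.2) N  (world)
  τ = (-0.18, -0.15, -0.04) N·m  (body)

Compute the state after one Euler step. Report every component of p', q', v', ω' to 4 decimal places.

p' = (2.5640, -2.5280, 0.3680)
q' = (-0.0057, 0.7039, 0.0339, -0.7095)
v' = (-1.5453, 0.8307, -0.3893)
ω' = (-0.7902, -0.1433, -0.7186)

α = I⁻¹(τ − ω×Iω) = (-3.6280, -0.5417, -0.2325)
new body rate ω' = (-0.7902, -0.1433, -0.7186)
q⊗(0,ω) = (-0.1414214, -0.0707107, 0.8485284, -0.0707107)
q' = normalize(q + ½dt·q⊗(0,ω)) = (-0.0057, 0.7039, 0.0339, -0.7095)
p + v·dt = (2.5640, -2.5280, 0.3680)
v' = v + a·dt = (-1.5453, 0.8307, -0.3893)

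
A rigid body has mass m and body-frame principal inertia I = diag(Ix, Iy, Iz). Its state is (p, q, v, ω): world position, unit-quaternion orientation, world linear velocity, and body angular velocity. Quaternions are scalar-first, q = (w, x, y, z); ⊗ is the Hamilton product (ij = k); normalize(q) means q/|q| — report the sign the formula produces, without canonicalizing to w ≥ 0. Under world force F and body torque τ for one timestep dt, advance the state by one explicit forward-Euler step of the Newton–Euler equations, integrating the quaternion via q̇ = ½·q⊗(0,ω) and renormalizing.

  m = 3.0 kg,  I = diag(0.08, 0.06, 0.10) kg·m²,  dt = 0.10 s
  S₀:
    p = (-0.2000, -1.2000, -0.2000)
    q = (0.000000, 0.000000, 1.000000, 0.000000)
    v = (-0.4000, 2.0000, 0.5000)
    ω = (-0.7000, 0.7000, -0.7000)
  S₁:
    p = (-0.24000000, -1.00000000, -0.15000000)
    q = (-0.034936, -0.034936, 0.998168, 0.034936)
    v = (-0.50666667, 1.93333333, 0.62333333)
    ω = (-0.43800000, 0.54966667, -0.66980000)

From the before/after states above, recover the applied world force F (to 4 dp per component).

F = (-3.2000, -2.0000, 3.7000)

v₁ − v₀ = (-0.10666667, -0.06666667, 0.12333333)
F = m·Δv/dt = (-3.2000, -2.0000, 3.7000)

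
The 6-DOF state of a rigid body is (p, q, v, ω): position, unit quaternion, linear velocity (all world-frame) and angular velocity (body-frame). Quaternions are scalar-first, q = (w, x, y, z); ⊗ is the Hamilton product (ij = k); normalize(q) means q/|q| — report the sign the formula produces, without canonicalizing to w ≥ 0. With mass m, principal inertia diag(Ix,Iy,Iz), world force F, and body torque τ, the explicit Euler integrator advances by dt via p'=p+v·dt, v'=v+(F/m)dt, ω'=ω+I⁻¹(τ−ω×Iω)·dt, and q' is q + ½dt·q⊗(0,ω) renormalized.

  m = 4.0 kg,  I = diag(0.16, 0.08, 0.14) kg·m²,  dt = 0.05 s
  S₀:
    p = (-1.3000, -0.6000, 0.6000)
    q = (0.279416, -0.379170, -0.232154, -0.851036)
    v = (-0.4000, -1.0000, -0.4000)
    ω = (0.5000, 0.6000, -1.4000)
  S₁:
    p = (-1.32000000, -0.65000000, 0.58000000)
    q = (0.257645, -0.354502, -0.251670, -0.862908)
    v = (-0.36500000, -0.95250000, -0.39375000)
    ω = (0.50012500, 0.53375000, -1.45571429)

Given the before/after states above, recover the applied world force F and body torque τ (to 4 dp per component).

Δv = v₁−v₀ = (0.03500000, 0.04750000, 0.00625000)
applied force F = (2.8000, 3.8000, 0.5000)
rate change Δω = (0.00012500, -0.06625000, -0.05571429)
I·α + gyro = (-0.0500, -0.1200, -0.1800)

F = (2.8000, 3.8000, 0.5000)
τ = (-0.0500, -0.1200, -0.1800)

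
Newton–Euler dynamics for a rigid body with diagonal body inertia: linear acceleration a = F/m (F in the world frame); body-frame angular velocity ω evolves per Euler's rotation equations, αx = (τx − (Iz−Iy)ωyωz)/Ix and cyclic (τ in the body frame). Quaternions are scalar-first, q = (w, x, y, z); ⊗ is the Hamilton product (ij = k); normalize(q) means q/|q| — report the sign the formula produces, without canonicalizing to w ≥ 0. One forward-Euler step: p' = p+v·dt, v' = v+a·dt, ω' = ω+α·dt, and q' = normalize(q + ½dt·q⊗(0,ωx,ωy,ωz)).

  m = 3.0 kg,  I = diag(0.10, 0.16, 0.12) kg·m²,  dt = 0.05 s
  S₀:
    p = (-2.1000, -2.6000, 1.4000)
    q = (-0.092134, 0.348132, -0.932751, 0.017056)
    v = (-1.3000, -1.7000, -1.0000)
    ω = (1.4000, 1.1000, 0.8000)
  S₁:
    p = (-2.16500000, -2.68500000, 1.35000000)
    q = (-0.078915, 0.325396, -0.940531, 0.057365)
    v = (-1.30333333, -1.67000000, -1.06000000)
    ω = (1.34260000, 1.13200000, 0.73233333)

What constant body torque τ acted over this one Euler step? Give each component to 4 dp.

rate change Δω = (-0.05740000, 0.03200000, -0.06766667)
precession coupling = (-0.0352, -0.0224, 0.0924)
τ = I·(Δω/dt) + ω₀×(Iω₀) = (-0.1500, 0.0800, -0.0700)

τ = (-0.1500, 0.0800, -0.0700)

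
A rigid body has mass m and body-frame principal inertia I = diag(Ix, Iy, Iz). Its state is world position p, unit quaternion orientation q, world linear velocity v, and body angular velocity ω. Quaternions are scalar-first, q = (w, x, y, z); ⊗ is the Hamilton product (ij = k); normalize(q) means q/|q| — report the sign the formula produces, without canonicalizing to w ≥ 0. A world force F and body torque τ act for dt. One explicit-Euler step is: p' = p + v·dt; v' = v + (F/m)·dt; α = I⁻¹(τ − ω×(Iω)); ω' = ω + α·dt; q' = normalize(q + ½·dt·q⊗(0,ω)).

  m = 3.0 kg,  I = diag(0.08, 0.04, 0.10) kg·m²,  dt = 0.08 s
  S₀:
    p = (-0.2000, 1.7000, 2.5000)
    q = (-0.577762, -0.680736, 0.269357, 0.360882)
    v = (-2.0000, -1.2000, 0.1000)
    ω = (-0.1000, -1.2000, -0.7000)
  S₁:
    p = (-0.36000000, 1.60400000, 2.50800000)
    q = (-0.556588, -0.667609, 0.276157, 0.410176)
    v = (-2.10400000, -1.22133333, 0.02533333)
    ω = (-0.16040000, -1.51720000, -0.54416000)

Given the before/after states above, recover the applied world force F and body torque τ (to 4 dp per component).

ω₁ − ω₀ = (-0.06040000, -0.31720000, 0.15584000)
ω₀×(Iω₀) = (0.0504, -0.0014, -0.0048)
I·α + gyro = (-0.0100, -0.1600, 0.1900)
v₁ − v₀ = (-0.10400000, -0.02133333, -0.07466667)
F = m·Δv/dt = (-3.9000, -0.8000, -2.8000)

F = (-3.9000, -0.8000, -2.8000)
τ = (-0.0100, -0.1600, 0.1900)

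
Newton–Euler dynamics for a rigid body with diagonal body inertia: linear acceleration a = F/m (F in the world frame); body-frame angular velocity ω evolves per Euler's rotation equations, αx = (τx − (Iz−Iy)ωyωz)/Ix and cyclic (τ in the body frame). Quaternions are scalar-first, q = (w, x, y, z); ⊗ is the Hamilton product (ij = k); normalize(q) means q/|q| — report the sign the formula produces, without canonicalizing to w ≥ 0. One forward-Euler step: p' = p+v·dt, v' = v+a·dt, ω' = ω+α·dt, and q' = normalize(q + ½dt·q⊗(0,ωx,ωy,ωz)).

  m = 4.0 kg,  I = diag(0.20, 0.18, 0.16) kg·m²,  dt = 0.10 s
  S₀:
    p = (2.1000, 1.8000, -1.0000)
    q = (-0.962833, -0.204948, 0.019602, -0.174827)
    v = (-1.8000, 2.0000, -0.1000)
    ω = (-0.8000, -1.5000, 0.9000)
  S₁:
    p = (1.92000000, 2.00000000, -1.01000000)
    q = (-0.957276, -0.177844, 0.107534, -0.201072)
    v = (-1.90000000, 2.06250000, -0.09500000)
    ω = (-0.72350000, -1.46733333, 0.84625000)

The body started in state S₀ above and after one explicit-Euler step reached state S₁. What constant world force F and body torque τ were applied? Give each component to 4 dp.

Δω = ω₁−ω₀ = (0.07650000, 0.03266667, -0.05375000)
ω₀×(Iω₀) = (0.0270, -0.0288, -0.0240)
applied torque τ = (0.1800, 0.0300, -0.1100)
velocity change Δv = (-0.10000000, 0.06250000, 0.00500000)
m·(v₁−v₀)/dt = (-4.0000, 2.5000, 0.2000)

F = (-4.0000, 2.5000, 0.2000)
τ = (0.1800, 0.0300, -0.1100)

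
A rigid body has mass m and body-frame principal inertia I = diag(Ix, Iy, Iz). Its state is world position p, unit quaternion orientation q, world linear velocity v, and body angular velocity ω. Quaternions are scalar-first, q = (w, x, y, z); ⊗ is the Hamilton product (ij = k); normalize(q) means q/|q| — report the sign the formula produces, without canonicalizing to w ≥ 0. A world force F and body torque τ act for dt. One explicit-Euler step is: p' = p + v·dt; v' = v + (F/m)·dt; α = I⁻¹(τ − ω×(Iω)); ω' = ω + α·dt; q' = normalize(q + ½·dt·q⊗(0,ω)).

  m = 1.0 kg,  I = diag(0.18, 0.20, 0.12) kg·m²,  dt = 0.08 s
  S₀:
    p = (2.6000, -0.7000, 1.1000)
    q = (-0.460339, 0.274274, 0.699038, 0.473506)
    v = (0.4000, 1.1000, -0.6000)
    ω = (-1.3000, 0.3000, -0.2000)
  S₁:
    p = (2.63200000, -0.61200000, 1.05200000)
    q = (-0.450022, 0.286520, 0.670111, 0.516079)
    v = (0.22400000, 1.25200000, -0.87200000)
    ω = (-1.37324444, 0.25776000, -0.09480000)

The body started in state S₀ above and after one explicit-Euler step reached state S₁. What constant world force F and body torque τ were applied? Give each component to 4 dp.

rate change Δω = (-0.07324444, -0.04224000, 0.10520000)
τ = I·(Δω/dt) + ω₀×(Iω₀) = (-0.1600, -0.0900, 0.1500)
velocity change Δv = (-0.17600000, 0.15200000, -0.27200000)
F = m·Δv/dt = (-2.2000, 1.9000, -3.4000)

F = (-2.2000, 1.9000, -3.4000)
τ = (-0.1600, -0.0900, 0.1500)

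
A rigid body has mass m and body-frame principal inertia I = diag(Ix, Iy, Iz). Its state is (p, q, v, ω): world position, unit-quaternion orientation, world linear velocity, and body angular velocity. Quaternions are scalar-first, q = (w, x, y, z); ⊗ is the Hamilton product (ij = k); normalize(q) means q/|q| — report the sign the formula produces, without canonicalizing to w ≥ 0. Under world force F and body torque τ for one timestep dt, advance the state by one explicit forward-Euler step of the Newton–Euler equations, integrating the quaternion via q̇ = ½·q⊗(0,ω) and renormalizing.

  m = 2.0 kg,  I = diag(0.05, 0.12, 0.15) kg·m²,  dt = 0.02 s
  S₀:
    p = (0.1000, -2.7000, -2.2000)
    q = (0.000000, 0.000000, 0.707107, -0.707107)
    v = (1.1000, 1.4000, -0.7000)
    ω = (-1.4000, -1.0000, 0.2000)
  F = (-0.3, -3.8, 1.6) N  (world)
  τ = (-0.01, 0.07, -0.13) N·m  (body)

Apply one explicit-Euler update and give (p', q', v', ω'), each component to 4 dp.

a = (-0.1500, -1.9000, 0.8000)
p' = p + v·dt = (0.1220, -2.6720, -2.2140)
new velocity v' = (1.0970, 1.3620, -0.6840)
precession coupling ω×(Iω) = (-0.0060, 0.0280, 0.0980)
angular accel α = (-0.0800, 0.3500, -1.5200)
new body rate ω' = (-1.4016, -0.9930, 0.1696)
q⊗(0,ω) = (0.8485284, -0.5656856, 0.9899498, 0.9899498)
q' = normalize(q + ½dt·q⊗(0,ω)) = (0.0085, -0.0057, 0.7169, -0.6971)

p' = (0.1220, -2.6720, -2.2140)
q' = (0.0085, -0.0057, 0.7169, -0.6971)
v' = (1.0970, 1.3620, -0.6840)
ω' = (-1.4016, -0.9930, 0.1696)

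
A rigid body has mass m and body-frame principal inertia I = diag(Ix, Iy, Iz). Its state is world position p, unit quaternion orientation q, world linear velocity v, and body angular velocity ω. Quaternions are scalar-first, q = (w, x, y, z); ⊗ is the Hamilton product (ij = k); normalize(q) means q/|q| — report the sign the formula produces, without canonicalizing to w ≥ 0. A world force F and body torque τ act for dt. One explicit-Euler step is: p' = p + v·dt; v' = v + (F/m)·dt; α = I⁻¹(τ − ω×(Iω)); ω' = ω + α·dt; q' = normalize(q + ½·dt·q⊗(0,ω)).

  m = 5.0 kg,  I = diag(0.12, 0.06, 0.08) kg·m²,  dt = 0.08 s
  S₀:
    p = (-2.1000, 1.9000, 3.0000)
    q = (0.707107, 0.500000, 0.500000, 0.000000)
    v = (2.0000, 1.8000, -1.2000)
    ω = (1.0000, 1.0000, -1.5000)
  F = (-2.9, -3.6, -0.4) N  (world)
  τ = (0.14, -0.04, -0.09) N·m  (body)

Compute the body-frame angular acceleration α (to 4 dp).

α = (1.4167, 0.3333, -0.3750)

precession coupling ω×(Iω) = (-0.0300, -0.0600, -0.0600)
(τ − ω×Iω)/I = (1.4167, 0.3333, -0.3750)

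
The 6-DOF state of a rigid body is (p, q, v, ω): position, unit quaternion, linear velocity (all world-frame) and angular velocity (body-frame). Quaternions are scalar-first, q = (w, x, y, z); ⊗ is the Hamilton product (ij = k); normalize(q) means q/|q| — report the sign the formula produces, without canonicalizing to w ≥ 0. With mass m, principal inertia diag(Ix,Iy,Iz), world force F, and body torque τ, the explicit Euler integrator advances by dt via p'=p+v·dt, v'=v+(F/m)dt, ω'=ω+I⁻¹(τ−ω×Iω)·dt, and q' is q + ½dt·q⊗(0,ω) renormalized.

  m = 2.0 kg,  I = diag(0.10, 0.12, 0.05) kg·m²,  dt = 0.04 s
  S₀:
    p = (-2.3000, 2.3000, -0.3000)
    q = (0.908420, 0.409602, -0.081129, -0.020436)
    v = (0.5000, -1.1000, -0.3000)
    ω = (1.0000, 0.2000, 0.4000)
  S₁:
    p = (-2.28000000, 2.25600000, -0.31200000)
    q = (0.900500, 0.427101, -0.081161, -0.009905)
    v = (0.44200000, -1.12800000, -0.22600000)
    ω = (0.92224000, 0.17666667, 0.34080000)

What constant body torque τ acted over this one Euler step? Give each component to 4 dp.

ω₁ − ω₀ = (-0.07776000, -0.02333333, -0.05920000)
τ = I·(Δω/dt) + ω₀×(Iω₀) = (-0.2000, -0.0500, -0.0700)

τ = (-0.2000, -0.0500, -0.0700)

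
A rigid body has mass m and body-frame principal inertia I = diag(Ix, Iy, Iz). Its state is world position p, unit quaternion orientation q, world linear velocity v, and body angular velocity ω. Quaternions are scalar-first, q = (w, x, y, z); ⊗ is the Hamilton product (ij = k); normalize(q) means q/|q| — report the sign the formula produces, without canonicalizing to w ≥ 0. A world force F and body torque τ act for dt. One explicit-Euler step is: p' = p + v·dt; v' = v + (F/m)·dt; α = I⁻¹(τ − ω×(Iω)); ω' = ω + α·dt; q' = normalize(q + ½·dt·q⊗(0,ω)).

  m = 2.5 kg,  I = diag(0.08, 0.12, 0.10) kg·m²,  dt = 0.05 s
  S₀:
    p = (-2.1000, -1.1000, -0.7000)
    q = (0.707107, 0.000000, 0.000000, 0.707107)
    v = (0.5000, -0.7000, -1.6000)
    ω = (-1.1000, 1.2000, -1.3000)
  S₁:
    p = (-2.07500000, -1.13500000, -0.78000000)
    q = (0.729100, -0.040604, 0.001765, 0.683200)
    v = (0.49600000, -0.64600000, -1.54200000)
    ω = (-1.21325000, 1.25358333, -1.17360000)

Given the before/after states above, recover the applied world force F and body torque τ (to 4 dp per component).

ω₁ − ω₀ = (-0.11325000, 0.05358333, 0.12640000)
applied torque τ = (-0.1500, 0.1000, 0.2000)
v₁ − v₀ = (-0.00400000, 0.05400000, 0.05800000)
F = m·Δv/dt = (-0.2000, 2.7000, 2.9000)

F = (-0.2000, 2.7000, 2.9000)
τ = (-0.1500, 0.1000, 0.2000)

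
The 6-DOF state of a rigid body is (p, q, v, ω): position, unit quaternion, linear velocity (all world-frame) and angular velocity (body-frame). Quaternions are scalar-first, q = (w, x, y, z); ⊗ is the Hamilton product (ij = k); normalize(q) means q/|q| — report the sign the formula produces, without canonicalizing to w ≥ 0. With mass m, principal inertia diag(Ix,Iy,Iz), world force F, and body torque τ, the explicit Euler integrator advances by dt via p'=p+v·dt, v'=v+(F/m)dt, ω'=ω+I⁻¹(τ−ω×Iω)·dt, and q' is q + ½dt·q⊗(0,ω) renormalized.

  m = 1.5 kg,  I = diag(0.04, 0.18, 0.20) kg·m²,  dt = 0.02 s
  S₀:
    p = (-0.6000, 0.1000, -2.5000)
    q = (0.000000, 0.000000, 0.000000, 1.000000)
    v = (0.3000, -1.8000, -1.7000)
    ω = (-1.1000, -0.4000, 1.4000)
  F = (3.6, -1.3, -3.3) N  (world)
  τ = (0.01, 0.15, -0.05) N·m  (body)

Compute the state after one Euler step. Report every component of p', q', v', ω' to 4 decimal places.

p' = (-0.5940, 0.0640, -2.5340)
q' = (-0.0140, 0.0040, -0.0110, 0.9998)
v' = (0.3480, -1.8173, -1.7440)
ω' = (-1.0894, -0.4107, 1.3888)

angular accel α = (0.5300, -0.5356, -0.5580)
ω' = ω + α·dt = (-1.0894, -0.4107, 1.3888)
2q̇ = q⊗(0,ω) = (-1.4000000, 0.4000000, -1.1000000, 0.0000000)
q + ½dt·q⊗(0,ω), renormalized = (-0.0140, 0.0040, -0.0110, 0.9998)
p' = p + v·dt = (-0.5940, 0.0640, -2.5340)
v' = v + a·dt = (0.3480, -1.8173, -1.7440)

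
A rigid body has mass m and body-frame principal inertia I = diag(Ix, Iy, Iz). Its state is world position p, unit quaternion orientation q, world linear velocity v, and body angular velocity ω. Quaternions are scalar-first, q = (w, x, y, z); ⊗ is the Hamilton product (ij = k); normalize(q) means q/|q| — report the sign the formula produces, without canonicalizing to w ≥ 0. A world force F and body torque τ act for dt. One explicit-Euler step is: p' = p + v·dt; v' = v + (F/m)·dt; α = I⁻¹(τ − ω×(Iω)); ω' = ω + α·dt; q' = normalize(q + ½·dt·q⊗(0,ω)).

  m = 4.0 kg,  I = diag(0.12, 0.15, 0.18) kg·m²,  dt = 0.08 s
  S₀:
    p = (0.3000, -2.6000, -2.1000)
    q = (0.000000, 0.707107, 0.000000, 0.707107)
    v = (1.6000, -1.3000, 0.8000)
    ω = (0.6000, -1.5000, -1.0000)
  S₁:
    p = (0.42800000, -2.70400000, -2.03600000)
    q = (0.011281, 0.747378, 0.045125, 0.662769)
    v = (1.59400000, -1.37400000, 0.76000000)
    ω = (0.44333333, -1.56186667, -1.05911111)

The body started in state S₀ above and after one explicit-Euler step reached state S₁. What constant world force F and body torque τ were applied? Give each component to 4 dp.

F = (-0.3000, -3.7000, -2.0000)
τ = (-0.1900, -0.0800, -0.1600)

v₁ − v₀ = (-0.00600000, -0.07400000, -0.04000000)
m·(v₁−v₀)/dt = (-0.3000, -3.7000, -2.0000)
Δω = ω₁−ω₀ = (-0.15666667, -0.06186667, -0.05911111)
precession coupling = (0.0450, 0.0360, -0.0270)
τ = I·(Δω/dt) + ω₀×(Iω₀) = (-0.1900, -0.0800, -0.1600)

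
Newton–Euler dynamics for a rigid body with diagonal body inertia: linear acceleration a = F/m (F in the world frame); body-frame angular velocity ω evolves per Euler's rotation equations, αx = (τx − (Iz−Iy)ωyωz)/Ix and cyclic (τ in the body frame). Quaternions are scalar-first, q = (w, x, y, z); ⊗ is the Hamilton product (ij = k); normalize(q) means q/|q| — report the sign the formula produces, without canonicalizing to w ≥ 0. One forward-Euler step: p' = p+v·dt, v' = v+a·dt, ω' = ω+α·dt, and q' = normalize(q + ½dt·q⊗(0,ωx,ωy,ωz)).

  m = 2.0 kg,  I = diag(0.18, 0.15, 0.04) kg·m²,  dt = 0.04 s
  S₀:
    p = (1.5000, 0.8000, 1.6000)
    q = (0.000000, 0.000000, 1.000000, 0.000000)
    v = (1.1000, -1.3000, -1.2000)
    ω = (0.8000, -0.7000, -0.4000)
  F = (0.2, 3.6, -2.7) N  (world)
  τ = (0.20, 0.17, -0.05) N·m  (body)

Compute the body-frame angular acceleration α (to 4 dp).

α = (1.2822, 1.4320, -1.6700)

gyro term ω×Iω = (-0.0308, -0.0448, 0.0168)
α = I⁻¹(τ − ω×Iω) = (1.2822, 1.4320, -1.6700)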